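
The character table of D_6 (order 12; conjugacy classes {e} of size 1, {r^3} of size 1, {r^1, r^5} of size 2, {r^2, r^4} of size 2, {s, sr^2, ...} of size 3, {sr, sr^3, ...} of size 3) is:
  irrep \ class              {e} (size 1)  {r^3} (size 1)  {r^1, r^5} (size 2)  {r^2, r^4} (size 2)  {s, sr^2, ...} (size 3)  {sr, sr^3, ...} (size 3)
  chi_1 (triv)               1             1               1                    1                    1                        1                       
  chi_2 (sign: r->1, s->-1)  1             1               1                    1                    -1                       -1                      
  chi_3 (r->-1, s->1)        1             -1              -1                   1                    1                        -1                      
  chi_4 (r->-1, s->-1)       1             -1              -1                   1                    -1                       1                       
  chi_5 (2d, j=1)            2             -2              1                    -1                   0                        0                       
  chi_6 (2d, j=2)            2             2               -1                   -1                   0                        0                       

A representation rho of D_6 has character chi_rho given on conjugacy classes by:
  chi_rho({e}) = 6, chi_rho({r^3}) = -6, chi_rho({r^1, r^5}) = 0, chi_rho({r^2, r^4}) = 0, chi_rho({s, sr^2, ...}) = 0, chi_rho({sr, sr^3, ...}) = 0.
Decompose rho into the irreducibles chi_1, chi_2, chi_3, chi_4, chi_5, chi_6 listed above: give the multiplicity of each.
Multiplicities: chi_1: 0, chi_2: 0, chi_3: 1, chi_4: 1, chi_5: 2, chi_6: 0.

Derivation: Use <chi_rho, chi> = (1/|G|) sum_C |C| * chi_rho(C) * conj(chi(C)) with |G| = 12 for each irreducible chi in the table:
  <chi_rho, chi_1> = (1/12)[1*(6)*conj(1) + 1*(-6)*conj(1) + 2*(0)*conj(1) + 2*(0)*conj(1) + 3*(0)*conj(1) + 3*(0)*conj(1)]
      = (1/12)[(6) + (-6) + (0) + (0) + (0) + (0)] = 0/12 = 0
  <chi_rho, chi_2> = (1/12)[1*(6)*conj(1) + 1*(-6)*conj(1) + 2*(0)*conj(1) + 2*(0)*conj(1) + 3*(0)*conj(-1) + 3*(0)*conj(-1)]
      = (1/12)[(6) + (-6) + (0) + (0) + (0) + (0)] = 0/12 = 0
  <chi_rho, chi_3> = (1/12)[1*(6)*conj(1) + 1*(-6)*conj(-1) + 2*(0)*conj(-1) + 2*(0)*conj(1) + 3*(0)*conj(1) + 3*(0)*conj(-1)]
      = (1/12)[(6) + (6) + (0) + (0) + (0) + (0)] = 12/12 = 1
  <chi_rho, chi_4> = (1/12)[1*(6)*conj(1) + 1*(-6)*conj(-1) + 2*(0)*conj(-1) + 2*(0)*conj(1) + 3*(0)*conj(-1) + 3*(0)*conj(1)]
      = (1/12)[(6) + (6) + (0) + (0) + (0) + (0)] = 12/12 = 1
  <chi_rho, chi_5> = (1/12)[1*(6)*conj(2) + 1*(-6)*conj(-2) + 2*(0)*conj(1) + 2*(0)*conj(-1) + 3*(0)*conj(0) + 3*(0)*conj(0)]
      = (1/12)[(12) + (12) + (0) + (0) + (0) + (0)] = 24/12 = 2
  <chi_rho, chi_6> = (1/12)[1*(6)*conj(2) + 1*(-6)*conj(2) + 2*(0)*conj(-1) + 2*(0)*conj(-1) + 3*(0)*conj(0) + 3*(0)*conj(0)]
      = (1/12)[(12) + (-12) + (0) + (0) + (0) + (0)] = 0/12 = 0
Dimension check: dim(rho) = sum (mult * dim) = 0*1 + 0*1 + 1*1 + 1*1 + 2*2 + 0*2 = 6 = chi_rho(e) = 6.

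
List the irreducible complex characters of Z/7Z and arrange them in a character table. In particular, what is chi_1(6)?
Character table of Z/7Z (irreps indexed chi_0,...,chi_6 with chi_k(m) = zeta_7^(k*m), zeta_7 = exp(2*pi*i/7)):
  irrep \ class  {0} (size 1)  {1} (size 1)    {2} (size 1)    {3} (size 1)    {4} (size 1)    {5} (size 1)    {6} (size 1)  
  chi_0          1             1               1               1               1               1               1             
  chi_1          1             exp(2*I*pi/7)   exp(4*I*pi/7)   exp(6*I*pi/7)   exp(-6*I*pi/7)  exp(-4*I*pi/7)  exp(-2*I*pi/7)
  chi_2          1             exp(4*I*pi/7)   exp(-6*I*pi/7)  exp(-2*I*pi/7)  exp(2*I*pi/7)   exp(6*I*pi/7)   exp(-4*I*pi/7)
  chi_3          1             exp(6*I*pi/7)   exp(-2*I*pi/7)  exp(4*I*pi/7)   exp(-4*I*pi/7)  exp(2*I*pi/7)   exp(-6*I*pi/7)
  chi_4          1             exp(-6*I*pi/7)  exp(2*I*pi/7)   exp(-4*I*pi/7)  exp(4*I*pi/7)   exp(-2*I*pi/7)  exp(6*I*pi/7) 
  chi_5          1             exp(-4*I*pi/7)  exp(6*I*pi/7)   exp(2*I*pi/7)   exp(-2*I*pi/7)  exp(-6*I*pi/7)  exp(4*I*pi/7) 
  chi_6          1             exp(-2*I*pi/7)  exp(-4*I*pi/7)  exp(-6*I*pi/7)  exp(6*I*pi/7)   exp(4*I*pi/7)   exp(2*I*pi/7) 

Spot check: chi_1(6) = zeta_7^(1*6) = zeta_7^6 = exp(-2*I*pi/7).

Proof sketch: Z/7Z is abelian, so all 7 irreducible complex representations are 1-dimensional. They are given by chi_k(m) = zeta_7^(k*m) for k = 0,...,6. Row orthogonality: sum_m chi_k(m) conj(chi_l(m)) = 7 * [k = l].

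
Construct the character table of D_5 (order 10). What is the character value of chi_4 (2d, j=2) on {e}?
Conjugacy classes: {e} of size 1, {r^1, r^4} of size 2, {r^2, r^3} of size 2, {s, sr, ..., sr^4} of size 5.
Character table:
  irrep \ class              {e} (size 1)  {r^1, r^4} (size 2)  {r^2, r^3} (size 2)  {s, sr, ..., sr^4} (size 5)
  chi_1 (triv)               1             1                    1                    1                          
  chi_2 (sign: r->1, s->-1)  1             1                    1                    -1                         
  chi_3 (2d, j=1)            2             -1/2 + sqrt(5)/2     -sqrt(5)/2 - 1/2     0                          
  chi_4 (2d, j=2)            2             -sqrt(5)/2 - 1/2     -1/2 + sqrt(5)/2     0                          

Spot check: chi_4 (2d, j=2) on {e} = 2.

Reasoning: D_5 has order 2*5 = 10 with 4 conjugacy classes, hence 4 irreducibles. Sum of squared dims 1 + 1 + 4 + 4 = 10 = |G|. Linear characters come from the abelianisation; the 2-dimensional irreps have character r^k -> 2*cos(2*pi*j*k/5), reflections -> 0.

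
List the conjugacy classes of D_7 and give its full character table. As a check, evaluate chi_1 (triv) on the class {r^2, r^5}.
Conjugacy classes: {e} of size 1, {r^1, r^6} of size 2, {r^2, r^5} of size 2, {r^3, r^4} of size 2, {s, sr, ..., sr^6} of size 7.
Character table:
  irrep \ class              {e} (size 1)  {r^1, r^6} (size 2)  {r^2, r^5} (size 2)  {r^3, r^4} (size 2)  {s, sr, ..., sr^6} (size 7)
  chi_1 (triv)               1             1                    1                    1                    1                          
  chi_2 (sign: r->1, s->-1)  1             1                    1                    1                    -1                         
  chi_3 (2d, j=1)            2             2*cos(2*pi/7)        -2*cos(3*pi/7)       -2*cos(pi/7)         0                          
  chi_4 (2d, j=2)            2             -2*cos(3*pi/7)       -2*cos(pi/7)         2*cos(2*pi/7)        0                          
  chi_5 (2d, j=3)            2             -2*cos(pi/7)         2*cos(2*pi/7)        -2*cos(3*pi/7)       0                          

Spot check: chi_1 (triv) on {r^2, r^5} = 1.

Details: D_7 has order 2*7 = 14 with 5 conjugacy classes, hence 5 irreducibles. Sum of squared dims 1 + 1 + 4 + 4 + 4 = 14 = |G|. Linear characters come from the abelianisation; the 2-dimensional irreps have character r^k -> 2*cos(2*pi*j*k/7), reflections -> 0.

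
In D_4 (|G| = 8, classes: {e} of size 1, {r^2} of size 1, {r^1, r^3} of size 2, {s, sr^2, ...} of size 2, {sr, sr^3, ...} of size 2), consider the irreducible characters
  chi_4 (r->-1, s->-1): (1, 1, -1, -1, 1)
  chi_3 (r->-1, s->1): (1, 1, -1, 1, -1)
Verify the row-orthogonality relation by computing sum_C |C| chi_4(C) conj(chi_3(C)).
Sum = 0; so <chi_4, chi_3> = 0 (distinct irreducibles are orthogonal).

Compute term by term over conjugacy classes (|C| * chi_4(C) * conj(chi_3(C))):
  1*(1)*conj(1) + 1*(1)*conj(1) + 2*(-1)*conj(-1) + 2*(-1)*conj(1) + 2*(1)*conj(-1)
  = (1) + (1) + (2) + (-2) + (-2)
  = 0.
Dividing by |G| = 8 gives 0/8 = 0, matching the row-orthogonality relation <chi_4, chi_3> = [chi_4 = chi_3].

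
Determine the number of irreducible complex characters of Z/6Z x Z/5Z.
30

Justification: The number of irreducible complex representations of a finite group equals its number of conjugacy classes. Z/6Z x Z/5Z is abelian of order 30, so every element is its own conjugacy class: 30 classes, so Z/6Z x Z/5Z (order 30) has exactly 30 irreducible complex representations.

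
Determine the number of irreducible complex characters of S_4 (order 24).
5

Derivation: The number of irreducible complex representations of a finite group equals its number of conjugacy classes. Conjugacy classes in S_4 correspond to cycle types, i.e. partitions of 4; there are p(4) = 5 of them, so S_4 (order 24) has exactly 5 irreducible complex representations.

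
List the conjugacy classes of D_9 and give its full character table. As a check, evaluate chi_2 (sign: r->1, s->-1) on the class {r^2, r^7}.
Conjugacy classes: {e} of size 1, {r^1, r^8} of size 2, {r^2, r^7} of size 2, {r^3, r^6} of size 2, {r^4, r^5} of size 2, {s, sr, ..., sr^8} of size 9.
Character table:
  irrep \ class              {e} (size 1)  {r^1, r^8} (size 2)  {r^2, r^7} (size 2)  {r^3, r^6} (size 2)  {r^4, r^5} (size 2)  {s, sr, ..., sr^8} (size 9)
  chi_1 (triv)               1             1                    1                    1                    1                    1                          
  chi_2 (sign: r->1, s->-1)  1             1                    1                    1                    1                    -1                         
  chi_3 (2d, j=1)            2             2*cos(2*pi/9)        2*cos(4*pi/9)        -1                   -2*cos(pi/9)         0                          
  chi_4 (2d, j=2)            2             2*cos(4*pi/9)        -2*cos(pi/9)         -1                   2*cos(2*pi/9)        0                          
  chi_5 (2d, j=3)            2             -1                   -1                   2                    -1                   0                          
  chi_6 (2d, j=4)            2             -2*cos(pi/9)         2*cos(2*pi/9)        -1                   2*cos(4*pi/9)        0                          

Spot check: chi_2 (sign: r->1, s->-1) on {r^2, r^7} = 1.

Explanation: D_9 has order 2*9 = 18 with 6 conjugacy classes, hence 6 irreducibles. Sum of squared dims 1 + 1 + 4 + 4 + 4 + 4 = 18 = |G|. Linear characters come from the abelianisation; the 2-dimensional irreps have character r^k -> 2*cos(2*pi*j*k/9), reflections -> 0.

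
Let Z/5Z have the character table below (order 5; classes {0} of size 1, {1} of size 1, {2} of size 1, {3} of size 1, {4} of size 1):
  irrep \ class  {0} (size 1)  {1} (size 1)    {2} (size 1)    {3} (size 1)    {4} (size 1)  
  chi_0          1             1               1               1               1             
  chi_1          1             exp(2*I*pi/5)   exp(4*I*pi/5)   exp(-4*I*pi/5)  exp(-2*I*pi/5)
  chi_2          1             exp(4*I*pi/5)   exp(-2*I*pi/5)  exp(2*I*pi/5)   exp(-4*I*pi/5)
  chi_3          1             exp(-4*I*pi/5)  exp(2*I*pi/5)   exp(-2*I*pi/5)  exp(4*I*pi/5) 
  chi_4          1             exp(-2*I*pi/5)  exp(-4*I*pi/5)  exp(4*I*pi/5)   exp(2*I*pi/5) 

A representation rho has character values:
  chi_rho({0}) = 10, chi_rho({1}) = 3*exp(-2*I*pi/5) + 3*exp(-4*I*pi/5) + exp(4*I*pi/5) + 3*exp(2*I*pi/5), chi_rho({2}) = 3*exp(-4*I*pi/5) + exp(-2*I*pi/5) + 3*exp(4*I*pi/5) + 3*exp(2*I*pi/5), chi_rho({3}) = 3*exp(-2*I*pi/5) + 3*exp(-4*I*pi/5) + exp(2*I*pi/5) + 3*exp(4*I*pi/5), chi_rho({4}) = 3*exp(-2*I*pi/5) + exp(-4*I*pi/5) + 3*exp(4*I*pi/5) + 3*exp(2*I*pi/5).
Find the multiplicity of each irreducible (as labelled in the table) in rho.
Multiplicities: chi_0: 0, chi_1: 3, chi_2: 1, chi_3: 3, chi_4: 3.

Working: Use <chi_rho, chi> = (1/|G|) sum_C |C| * chi_rho(C) * conj(chi(C)) with |G| = 5 for each irreducible chi in the table:
  <chi_rho, chi_0> = (1/5)[1*(10)*conj(1) + 1*(3*exp(-2*I*pi/5) + 3*exp(-4*I*pi/5) + exp(4*I*pi/5) + 3*exp(2*I*pi/5))*conj(1) + 1*(3*exp(-4*I*pi/5) + exp(-2*I*pi/5) + 3*exp(4*I*pi/5) + 3*exp(2*I*pi/5))*conj(1) + 1*(3*exp(-2*I*pi/5) + 3*exp(-4*I*pi/5) + exp(2*I*pi/5) + 3*exp(4*I*pi/5))*conj(1) + 1*(3*exp(-2*I*pi/5) + exp(-4*I*pi/5) + 3*exp(4*I*pi/5) + 3*exp(2*I*pi/5))*conj(1)]
      = (1/5)[(10) + (3*exp(-2*I*pi/5) + 3*exp(-4*I*pi/5) + exp(4*I*pi/5) + 3*exp(2*I*pi/5)) + (3*exp(-4*I*pi/5) + exp(-2*I*pi/5) + 3*exp(4*I*pi/5) + 3*exp(2*I*pi/5)) + (3*exp(-2*I*pi/5) + 3*exp(-4*I*pi/5) + exp(2*I*pi/5) + 3*exp(4*I*pi/5)) + (3*exp(-2*I*pi/5) + exp(-4*I*pi/5) + 3*exp(4*I*pi/5) + 3*exp(2*I*pi/5))] = 0/5 = 0
  <chi_rho, chi_1> = (1/5)[1*(10)*conj(1) + 1*(3*exp(-2*I*pi/5) + 3*exp(-4*I*pi/5) + exp(4*I*pi/5) + 3*exp(2*I*pi/5))*conj(exp(2*I*pi/5)) + 1*(3*exp(-4*I*pi/5) + exp(-2*I*pi/5) + 3*exp(4*I*pi/5) + 3*exp(2*I*pi/5))*conj(exp(4*I*pi/5)) + 1*(3*exp(-2*I*pi/5) + 3*exp(-4*I*pi/5) + exp(2*I*pi/5) + 3*exp(4*I*pi/5))*conj(exp(-4*I*pi/5)) + 1*(3*exp(-2*I*pi/5) + exp(-4*I*pi/5) + 3*exp(4*I*pi/5) + 3*exp(2*I*pi/5))*conj(exp(-2*I*pi/5))]
      = (1/5)[(10) + (3 + 3*exp(-4*I*pi/5) + exp(2*I*pi/5) + 3*exp(4*I*pi/5)) + (3 + 3*exp(-2*I*pi/5) + exp(4*I*pi/5) + 3*exp(2*I*pi/5)) + (3 + 3*exp(-2*I*pi/5) + exp(-4*I*pi/5) + 3*exp(2*I*pi/5)) + (3 + 3*exp(-4*I*pi/5) + exp(-2*I*pi/5) + 3*exp(4*I*pi/5))] = 15/5 = 3
  <chi_rho, chi_2> = (1/5)[1*(10)*conj(1) + 1*(3*exp(-2*I*pi/5) + 3*exp(-4*I*pi/5) + exp(4*I*pi/5) + 3*exp(2*I*pi/5))*conj(exp(4*I*pi/5)) + 1*(3*exp(-4*I*pi/5) + exp(-2*I*pi/5) + 3*exp(4*I*pi/5) + 3*exp(2*I*pi/5))*conj(exp(-2*I*pi/5)) + 1*(3*exp(-2*I*pi/5) + 3*exp(-4*I*pi/5) + exp(2*I*pi/5) + 3*exp(4*I*pi/5))*conj(exp(2*I*pi/5)) + 1*(3*exp(-2*I*pi/5) + exp(-4*I*pi/5) + 3*exp(4*I*pi/5) + 3*exp(2*I*pi/5))*conj(exp(-4*I*pi/5))]
      = (1/5)[(10) + (1 + 3*exp(-2*I*pi/5) + 3*exp(4*I*pi/5) + 3*exp(2*I*pi/5)) + (1 + 3*exp(-2*I*pi/5) + 3*exp(-4*I*pi/5) + 3*exp(4*I*pi/5)) + (1 + 3*exp(-4*I*pi/5) + 3*exp(4*I*pi/5) + 3*exp(2*I*pi/5)) + (1 + 3*exp(-2*I*pi/5) + 3*exp(-4*I*pi/5) + 3*exp(2*I*pi/5))] = 5/5 = 1
  <chi_rho, chi_3> = (1/5)[1*(10)*conj(1) + 1*(3*exp(-2*I*pi/5) + 3*exp(-4*I*pi/5) + exp(4*I*pi/5) + 3*exp(2*I*pi/5))*conj(exp(-4*I*pi/5)) + 1*(3*exp(-4*I*pi/5) + exp(-2*I*pi/5) + 3*exp(4*I*pi/5) + 3*exp(2*I*pi/5))*conj(exp(2*I*pi/5)) + 1*(3*exp(-2*I*pi/5) + 3*exp(-4*I*pi/5) + exp(2*I*pi/5) + 3*exp(4*I*pi/5))*conj(exp(-2*I*pi/5)) + 1*(3*exp(-2*I*pi/5) + exp(-4*I*pi/5) + 3*exp(4*I*pi/5) + 3*exp(2*I*pi/5))*conj(exp(4*I*pi/5))]
      = (1/5)[(10) + (3 + 3*exp(-4*I*pi/5) + exp(-2*I*pi/5) + 3*exp(2*I*pi/5)) + (3 + exp(-4*I*pi/5) + 3*exp(4*I*pi/5) + 3*exp(2*I*pi/5)) + (3 + 3*exp(-2*I*pi/5) + 3*exp(-4*I*pi/5) + exp(4*I*pi/5)) + (3 + 3*exp(-2*I*pi/5) + exp(2*I*pi/5) + 3*exp(4*I*pi/5))] = 15/5 = 3
  <chi_rho, chi_4> = (1/5)[1*(10)*conj(1) + 1*(3*exp(-2*I*pi/5) + 3*exp(-4*I*pi/5) + exp(4*I*pi/5) + 3*exp(2*I*pi/5))*conj(exp(-2*I*pi/5)) + 1*(3*exp(-4*I*pi/5) + exp(-2*I*pi/5) + 3*exp(4*I*pi/5) + 3*exp(2*I*pi/5))*conj(exp(-4*I*pi/5)) + 1*(3*exp(-2*I*pi/5) + 3*exp(-4*I*pi/5) + exp(2*I*pi/5) + 3*exp(4*I*pi/5))*conj(exp(4*I*pi/5)) + 1*(3*exp(-2*I*pi/5) + exp(-4*I*pi/5) + 3*exp(4*I*pi/5) + 3*exp(2*I*pi/5))*conj(exp(2*I*pi/5))]
      = (1/5)[(10) + (3 + 3*exp(-2*I*pi/5) + exp(-4*I*pi/5) + 3*exp(4*I*pi/5)) + (3 + 3*exp(-2*I*pi/5) + 3*exp(-4*I*pi/5) + exp(2*I*pi/5)) + (3 + exp(-2*I*pi/5) + 3*exp(4*I*pi/5) + 3*exp(2*I*pi/5)) + (3 + 3*exp(-4*I*pi/5) + exp(4*I*pi/5) + 3*exp(2*I*pi/5))] = 15/5 = 3
(Exp terms are combined using exp(i*s)*conj(exp(i*t)) = exp(i*(s-t)), and sums of them are collapsed using the identity that for every m > 1 the m distinct m-th roots of unity sum to 0, e.g. 1 + exp(2*I*pi/3) + exp(-2*I*pi/3) = 0.)
Dimension check: dim(rho) = sum (mult * dim) = 0*1 + 3*1 + 1*1 + 3*1 + 3*1 = 10 = chi_rho(e) = 10.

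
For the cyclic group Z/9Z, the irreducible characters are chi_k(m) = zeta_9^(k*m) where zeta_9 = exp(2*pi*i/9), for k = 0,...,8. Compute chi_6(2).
chi_6(2) = zeta_9^12 = exp(2*I*pi/3)

Explanation: chi_6(2) = zeta_9^(6*2) = zeta_9^12. Since zeta_9^9 = 1, this equals zeta_9^3 = exp(2*pi*i*3/9) = exp(2*I*pi/3).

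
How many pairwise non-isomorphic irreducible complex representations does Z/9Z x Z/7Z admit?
63

Derivation: The number of irreducible complex representations of a finite group equals its number of conjugacy classes. Z/9Z x Z/7Z is abelian of order 63, so every element is its own conjugacy class: 63 classes, so Z/9Z x Z/7Z (order 63) has exactly 63 irreducible complex representations.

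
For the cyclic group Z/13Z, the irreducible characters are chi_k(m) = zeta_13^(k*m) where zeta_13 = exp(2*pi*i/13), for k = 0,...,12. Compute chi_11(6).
chi_11(6) = zeta_13^66 = exp(2*I*pi/13)

Working: chi_11(6) = zeta_13^(11*6) = zeta_13^66. Since zeta_13^13 = 1, this equals zeta_13^1 = exp(2*pi*i*1/13) = exp(2*I*pi/13).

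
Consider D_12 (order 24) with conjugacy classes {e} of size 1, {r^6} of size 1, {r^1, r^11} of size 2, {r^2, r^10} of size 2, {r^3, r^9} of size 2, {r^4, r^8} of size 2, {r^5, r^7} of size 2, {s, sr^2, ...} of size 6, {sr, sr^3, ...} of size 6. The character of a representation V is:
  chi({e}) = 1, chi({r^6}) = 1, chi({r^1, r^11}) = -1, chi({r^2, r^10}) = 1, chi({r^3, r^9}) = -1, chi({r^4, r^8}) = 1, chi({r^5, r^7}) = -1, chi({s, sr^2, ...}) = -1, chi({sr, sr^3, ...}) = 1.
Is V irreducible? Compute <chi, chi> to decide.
Irreducible: <chi, chi> = 1.

Solution. <chi, chi> = (1/|G|) sum_C |C| * |chi(C)|^2 = (1/24)[1*|1|^2 + 1*|1|^2 + 2*|-1|^2 + 2*|1|^2 + 2*|-1|^2 + 2*|1|^2 + 2*|-1|^2 + 6*|-1|^2 + 6*|1|^2]
  = (1/24)[(1) + (1) + (2) + (2) + (2) + (2) + (2) + (6) + (6)] = 24/24 = 1.
A character is irreducible iff <chi, chi> = 1, so this representation is irreducible.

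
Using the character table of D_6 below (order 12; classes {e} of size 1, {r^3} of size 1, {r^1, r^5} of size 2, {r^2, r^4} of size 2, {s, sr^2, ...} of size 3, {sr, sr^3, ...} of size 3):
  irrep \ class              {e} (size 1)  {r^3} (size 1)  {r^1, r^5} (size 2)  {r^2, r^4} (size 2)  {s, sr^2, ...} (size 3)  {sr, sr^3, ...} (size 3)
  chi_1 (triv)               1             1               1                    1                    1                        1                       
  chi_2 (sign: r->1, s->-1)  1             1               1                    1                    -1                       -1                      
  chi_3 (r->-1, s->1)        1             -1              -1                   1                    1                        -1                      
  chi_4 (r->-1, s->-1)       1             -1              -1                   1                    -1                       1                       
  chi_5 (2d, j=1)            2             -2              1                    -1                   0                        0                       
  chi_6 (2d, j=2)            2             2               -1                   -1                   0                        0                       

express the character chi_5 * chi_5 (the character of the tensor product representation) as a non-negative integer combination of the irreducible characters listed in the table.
chi_5 tensor chi_5 = chi_1 + chi_2 + chi_6 (all other irreducibles have multiplicity 0).

Argument: The character of a tensor product is the pointwise product (chi_5 * chi_5)(C) = chi_5(C) * chi_5(C):
  {e}: (2)*(2), {r^3}: (-2)*(-2), {r^1, r^5}: (1)*(1), {r^2, r^4}: (-1)*(-1), {s, sr^2, ...}: (0)*(0), {sr, sr^3, ...}: (0)*(0)
so (chi_5 * chi_5) takes values
  {e} -> 4, {r^3} -> 4, {r^1, r^5} -> 1, {r^2, r^4} -> 1, {s, sr^2, ...} -> 0, {sr, sr^3, ...} -> 0.
Now take the inner product of this character with each irreducible chi from the table, <chi_5*chi_5, chi> = (1/12) sum_C |C| (chi_5*chi_5)(C) conj(chi(C)):
  <chi_5*chi_5, chi_1> = (1/12)[1*(4)*conj(1) + 1*(4)*conj(1) + 2*(1)*conj(1) + 2*(1)*conj(1) + 3*(0)*conj(1) + 3*(0)*conj(1)]
      = (1/12)[(4) + (4) + (2) + (2) + (0) + (0)] = 12/12 = 1
  <chi_5*chi_5, chi_2> = (1/12)[1*(4)*conj(1) + 1*(4)*conj(1) + 2*(1)*conj(1) + 2*(1)*conj(1) + 3*(0)*conj(-1) + 3*(0)*conj(-1)]
      = (1/12)[(4) + (4) + (2) + (2) + (0) + (0)] = 12/12 = 1
  <chi_5*chi_5, chi_3> = (1/12)[1*(4)*conj(1) + 1*(4)*conj(-1) + 2*(1)*conj(-1) + 2*(1)*conj(1) + 3*(0)*conj(1) + 3*(0)*conj(-1)]
      = (1/12)[(4) + (-4) + (-2) + (2) + (0) + (0)] = 0/12 = 0
  <chi_5*chi_5, chi_4> = (1/12)[1*(4)*conj(1) + 1*(4)*conj(-1) + 2*(1)*conj(-1) + 2*(1)*conj(1) + 3*(0)*conj(-1) + 3*(0)*conj(1)]
      = (1/12)[(4) + (-4) + (-2) + (2) + (0) + (0)] = 0/12 = 0
  <chi_5*chi_5, chi_5> = (1/12)[1*(4)*conj(2) + 1*(4)*conj(-2) + 2*(1)*conj(1) + 2*(1)*conj(-1) + 3*(0)*conj(0) + 3*(0)*conj(0)]
      = (1/12)[(8) + (-8) + (2) + (-2) + (0) + (0)] = 0/12 = 0
  <chi_5*chi_5, chi_6> = (1/12)[1*(4)*conj(2) + 1*(4)*conj(2) + 2*(1)*conj(-1) + 2*(1)*conj(-1) + 3*(0)*conj(0) + 3*(0)*conj(0)]
      = (1/12)[(8) + (8) + (-2) + (-2) + (0) + (0)] = 12/12 = 1
Hence the multiplicities are chi_1: 1, chi_2: 1, chi_6: 1. Dimension check: dim(chi_5)*dim(chi_5) = 2*2 = 4 and sum (mult * dim) = 1*1 + 1*1 + 1*2 = 4.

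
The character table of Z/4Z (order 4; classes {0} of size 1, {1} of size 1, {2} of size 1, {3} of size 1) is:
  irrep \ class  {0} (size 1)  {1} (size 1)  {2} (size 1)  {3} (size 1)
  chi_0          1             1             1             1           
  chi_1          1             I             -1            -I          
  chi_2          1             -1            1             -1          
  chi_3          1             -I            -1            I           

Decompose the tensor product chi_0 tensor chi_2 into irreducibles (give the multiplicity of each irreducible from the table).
chi_0 tensor chi_2 = chi_2 (all other irreducibles have multiplicity 0).

Derivation: The character of a tensor product is the pointwise product (chi_0 * chi_2)(C) = chi_0(C) * chi_2(C):
  {0}: (1)*(1), {1}: (1)*(-1), {2}: (1)*(1), {3}: (1)*(-1)
so (chi_0 * chi_2) takes values
  {0} -> 1, {1} -> -1, {2} -> 1, {3} -> -1.
Now take the inner product of this character with each irreducible chi from the table, <chi_0*chi_2, chi> = (1/4) sum_C |C| (chi_0*chi_2)(C) conj(chi(C)):
  <chi_0*chi_2, chi_0> = (1/4)[1*(1)*conj(1) + 1*(-1)*conj(1) + 1*(1)*conj(1) + 1*(-1)*conj(1)]
      = (1/4)[(1) + (-1) + (1) + (-1)] = 0/4 = 0
  <chi_0*chi_2, chi_1> = (1/4)[1*(1)*conj(1) + 1*(-1)*conj(I) + 1*(1)*conj(-1) + 1*(-1)*conj(-I)]
      = (1/4)[(1) + (I) + (-1) + (-I)] = 0/4 = 0
  <chi_0*chi_2, chi_2> = (1/4)[1*(1)*conj(1) + 1*(-1)*conj(-1) + 1*(1)*conj(1) + 1*(-1)*conj(-1)]
      = (1/4)[(1) + (1) + (1) + (1)] = 4/4 = 1
  <chi_0*chi_2, chi_3> = (1/4)[1*(1)*conj(1) + 1*(-1)*conj(-I) + 1*(1)*conj(-1) + 1*(-1)*conj(I)]
      = (1/4)[(1) + (-I) + (-1) + (I)] = 0/4 = 0
(Exp terms are combined using exp(i*s)*conj(exp(i*t)) = exp(i*(s-t)), and sums of them are collapsed using the identity that for every m > 1 the m distinct m-th roots of unity sum to 0, e.g. 1 + exp(2*I*pi/3) + exp(-2*I*pi/3) = 0.)
Hence the multiplicities are chi_2: 1. Dimension check: dim(chi_0)*dim(chi_2) = 1*1 = 1 and sum (mult * dim) = 1*1 = 1.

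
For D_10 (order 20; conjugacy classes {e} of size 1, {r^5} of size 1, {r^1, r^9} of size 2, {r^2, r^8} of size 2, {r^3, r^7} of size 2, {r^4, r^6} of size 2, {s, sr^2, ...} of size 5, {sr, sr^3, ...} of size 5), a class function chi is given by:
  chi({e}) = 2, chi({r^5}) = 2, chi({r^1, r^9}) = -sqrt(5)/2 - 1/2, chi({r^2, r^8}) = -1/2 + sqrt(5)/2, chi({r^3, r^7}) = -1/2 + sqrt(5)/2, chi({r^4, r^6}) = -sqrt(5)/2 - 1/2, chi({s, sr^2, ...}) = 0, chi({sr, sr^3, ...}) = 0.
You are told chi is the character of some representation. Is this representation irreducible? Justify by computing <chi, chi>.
Irreducible: <chi, chi> = 1.

Why: <chi, chi> = (1/|G|) sum_C |C| * |chi(C)|^2 = (1/20)[1*|2|^2 + 1*|2|^2 + 2*|-sqrt(5)/2 - 1/2|^2 + 2*|-1/2 + sqrt(5)/2|^2 + 2*|-1/2 + sqrt(5)/2|^2 + 2*|-sqrt(5)/2 - 1/2|^2 + 5*|0|^2 + 5*|0|^2]
  = (1/20)[(4) + (4) + (sqrt(5) + 3) + (3 - sqrt(5)) + (3 - sqrt(5)) + (sqrt(5) + 3) + (0) + (0)] = 20/20 = 1.
A character is irreducible iff <chi, chi> = 1, so this representation is irreducible.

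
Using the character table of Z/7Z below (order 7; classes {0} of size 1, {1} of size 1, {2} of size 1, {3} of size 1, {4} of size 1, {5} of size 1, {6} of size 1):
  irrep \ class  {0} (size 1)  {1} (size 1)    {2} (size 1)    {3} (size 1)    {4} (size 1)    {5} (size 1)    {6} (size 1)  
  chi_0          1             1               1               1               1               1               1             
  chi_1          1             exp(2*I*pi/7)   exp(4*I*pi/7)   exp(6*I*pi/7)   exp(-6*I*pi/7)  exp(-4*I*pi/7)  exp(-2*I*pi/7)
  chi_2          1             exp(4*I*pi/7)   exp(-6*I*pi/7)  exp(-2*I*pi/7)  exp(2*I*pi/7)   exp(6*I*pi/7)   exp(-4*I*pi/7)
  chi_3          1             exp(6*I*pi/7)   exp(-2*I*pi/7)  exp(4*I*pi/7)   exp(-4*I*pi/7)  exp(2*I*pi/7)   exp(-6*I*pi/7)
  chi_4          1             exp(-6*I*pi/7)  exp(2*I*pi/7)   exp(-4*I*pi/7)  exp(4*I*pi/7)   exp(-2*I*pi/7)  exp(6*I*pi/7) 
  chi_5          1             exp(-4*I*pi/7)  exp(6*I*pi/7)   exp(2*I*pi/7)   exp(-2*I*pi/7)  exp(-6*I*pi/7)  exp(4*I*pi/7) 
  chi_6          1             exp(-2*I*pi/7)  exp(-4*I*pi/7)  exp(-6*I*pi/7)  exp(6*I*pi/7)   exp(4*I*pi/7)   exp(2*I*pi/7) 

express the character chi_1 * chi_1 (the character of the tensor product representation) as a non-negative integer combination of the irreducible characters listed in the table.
chi_1 tensor chi_1 = chi_2 (all other irreducibles have multiplicity 0).

Reasoning: The character of a tensor product is the pointwise product (chi_1 * chi_1)(C) = chi_1(C) * chi_1(C):
  {0}: (1)*(1), {1}: (exp(2*I*pi/7))*(exp(2*I*pi/7)), {2}: (exp(4*I*pi/7))*(exp(4*I*pi/7)), {3}: (exp(6*I*pi/7))*(exp(6*I*pi/7)), {4}: (exp(-6*I*pi/7))*(exp(-6*I*pi/7)), {5}: (exp(-4*I*pi/7))*(exp(-4*I*pi/7)), {6}: (exp(-2*I*pi/7))*(exp(-2*I*pi/7))
so (chi_1 * chi_1) takes values
  {0} -> 1, {1} -> exp(4*I*pi/7), {2} -> exp(-6*I*pi/7), {3} -> exp(-2*I*pi/7), {4} -> exp(2*I*pi/7), {5} -> exp(6*I*pi/7), {6} -> exp(-4*I*pi/7).
Now take the inner product of this character with each irreducible chi from the table, <chi_1*chi_1, chi> = (1/7) sum_C |C| (chi_1*chi_1)(C) conj(chi(C)):
  <chi_1*chi_1, chi_0> = (1/7)[1*(1)*conj(1) + 1*(exp(4*I*pi/7))*conj(1) + 1*(exp(-6*I*pi/7))*conj(1) + 1*(exp(-2*I*pi/7))*conj(1) + 1*(exp(2*I*pi/7))*conj(1) + 1*(exp(6*I*pi/7))*conj(1) + 1*(exp(-4*I*pi/7))*conj(1)]
      = (1/7)[(1) + (exp(4*I*pi/7)) + (exp(-6*I*pi/7)) + (exp(-2*I*pi/7)) + (exp(2*I*pi/7)) + (exp(6*I*pi/7)) + (exp(-4*I*pi/7))] = 0/7 = 0
  <chi_1*chi_1, chi_1> = (1/7)[1*(1)*conj(1) + 1*(exp(4*I*pi/7))*conj(exp(2*I*pi/7)) + 1*(exp(-6*I*pi/7))*conj(exp(4*I*pi/7)) + 1*(exp(-2*I*pi/7))*conj(exp(6*I*pi/7)) + 1*(exp(2*I*pi/7))*conj(exp(-6*I*pi/7)) + 1*(exp(6*I*pi/7))*conj(exp(-4*I*pi/7)) + 1*(exp(-4*I*pi/7))*conj(exp(-2*I*pi/7))]
      = (1/7)[(1) + (exp(2*I*pi/7)) + (exp(4*I*pi/7)) + (exp(6*I*pi/7)) + (exp(-6*I*pi/7)) + (exp(-4*I*pi/7)) + (exp(-2*I*pi/7))] = 0/7 = 0
  <chi_1*chi_1, chi_2> = (1/7)[1*(1)*conj(1) + 1*(exp(4*I*pi/7))*conj(exp(4*I*pi/7)) + 1*(exp(-6*I*pi/7))*conj(exp(-6*I*pi/7)) + 1*(exp(-2*I*pi/7))*conj(exp(-2*I*pi/7)) + 1*(exp(2*I*pi/7))*conj(exp(2*I*pi/7)) + 1*(exp(6*I*pi/7))*conj(exp(6*I*pi/7)) + 1*(exp(-4*I*pi/7))*conj(exp(-4*I*pi/7))]
      = (1/7)[(1) + (1) + (1) + (1) + (1) + (1) + (1)] = 7/7 = 1
  <chi_1*chi_1, chi_3> = (1/7)[1*(1)*conj(1) + 1*(exp(4*I*pi/7))*conj(exp(6*I*pi/7)) + 1*(exp(-6*I*pi/7))*conj(exp(-2*I*pi/7)) + 1*(exp(-2*I*pi/7))*conj(exp(4*I*pi/7)) + 1*(exp(2*I*pi/7))*conj(exp(-4*I*pi/7)) + 1*(exp(6*I*pi/7))*conj(exp(2*I*pi/7)) + 1*(exp(-4*I*pi/7))*conj(exp(-6*I*pi/7))]
      = (1/7)[(1) + (exp(-2*I*pi/7)) + (exp(-4*I*pi/7)) + (exp(-6*I*pi/7)) + (exp(6*I*pi/7)) + (exp(4*I*pi/7)) + (exp(2*I*pi/7))] = 0/7 = 0
  <chi_1*chi_1, chi_4> = (1/7)[1*(1)*conj(1) + 1*(exp(4*I*pi/7))*conj(exp(-6*I*pi/7)) + 1*(exp(-6*I*pi/7))*conj(exp(2*I*pi/7)) + 1*(exp(-2*I*pi/7))*conj(exp(-4*I*pi/7)) + 1*(exp(2*I*pi/7))*conj(exp(4*I*pi/7)) + 1*(exp(6*I*pi/7))*conj(exp(-2*I*pi/7)) + 1*(exp(-4*I*pi/7))*conj(exp(6*I*pi/7))]
      = (1/7)[(1) + (exp(-4*I*pi/7)) + (exp(6*I*pi/7)) + (exp(2*I*pi/7)) + (exp(-2*I*pi/7)) + (exp(-6*I*pi/7)) + (exp(4*I*pi/7))] = 0/7 = 0
  <chi_1*chi_1, chi_5> = (1/7)[1*(1)*conj(1) + 1*(exp(4*I*pi/7))*conj(exp(-4*I*pi/7)) + 1*(exp(-6*I*pi/7))*conj(exp(6*I*pi/7)) + 1*(exp(-2*I*pi/7))*conj(exp(2*I*pi/7)) + 1*(exp(2*I*pi/7))*conj(exp(-2*I*pi/7)) + 1*(exp(6*I*pi/7))*conj(exp(-6*I*pi/7)) + 1*(exp(-4*I*pi/7))*conj(exp(4*I*pi/7))]
      = (1/7)[(1) + (exp(-6*I*pi/7)) + (exp(2*I*pi/7)) + (exp(-4*I*pi/7)) + (exp(4*I*pi/7)) + (exp(-2*I*pi/7)) + (exp(6*I*pi/7))] = 0/7 = 0
  <chi_1*chi_1, chi_6> = (1/7)[1*(1)*conj(1) + 1*(exp(4*I*pi/7))*conj(exp(-2*I*pi/7)) + 1*(exp(-6*I*pi/7))*conj(exp(-4*I*pi/7)) + 1*(exp(-2*I*pi/7))*conj(exp(-6*I*pi/7)) + 1*(exp(2*I*pi/7))*conj(exp(6*I*pi/7)) + 1*(exp(6*I*pi/7))*conj(exp(4*I*pi/7)) + 1*(exp(-4*I*pi/7))*conj(exp(2*I*pi/7))]
      = (1/7)[(1) + (exp(6*I*pi/7)) + (exp(-2*I*pi/7)) + (exp(4*I*pi/7)) + (exp(-4*I*pi/7)) + (exp(2*I*pi/7)) + (exp(-6*I*pi/7))] = 0/7 = 0
(Exp terms are combined using exp(i*s)*conj(exp(i*t)) = exp(i*(s-t)), and sums of them are collapsed using the identity that for every m > 1 the m distinct m-th roots of unity sum to 0, e.g. 1 + exp(2*I*pi/3) + exp(-2*I*pi/3) = 0.)
Hence the multiplicities are chi_2: 1. Dimension check: dim(chi_1)*dim(chi_1) = 1*1 = 1 and sum (mult * dim) = 1*1 = 1.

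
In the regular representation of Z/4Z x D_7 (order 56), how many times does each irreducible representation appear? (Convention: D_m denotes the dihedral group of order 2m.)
Each irreducible V_i of dimension d_i appears with multiplicity d_i, i.e. rho_reg = (direct sum over all irreducibles V_i) d_i V_i. The irreducible dimensions for Z/4Z x D_7 are 1, 1, 1, 1, 1, 1, 1, 1, 2, 2, 2, 2, 2, 2, 2, 2, 2, 2, 2, 2: 8 irreducibles of dimension 1, each with multiplicity 1; 12 irreducibles of dimension 2, each with multiplicity 2. Total dimension 8*1*1 + 12*2*2 = 56 = |G|.

Justification: General theorem: in the regular representation of a finite group G, each irreducible appears with multiplicity equal to its dimension. Check: dim(rho_reg) = sum d_i^2 = 1 + 1 + 1 + 1 + 1 + 1 + 1 + 1 + 4 + 4 + 4 + 4 + 4 + 4 + 4 + 4 + 4 + 4 + 4 + 4 = 56 = |G|.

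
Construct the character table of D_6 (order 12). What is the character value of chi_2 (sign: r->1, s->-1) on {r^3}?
Conjugacy classes: {e} of size 1, {r^3} of size 1, {r^1, r^5} of size 2, {r^2, r^4} of size 2, {s, sr^2, ...} of size 3, {sr, sr^3, ...} of size 3.
Character table:
  irrep \ class              {e} (size 1)  {r^3} (size 1)  {r^1, r^5} (size 2)  {r^2, r^4} (size 2)  {s, sr^2, ...} (size 3)  {sr, sr^3, ...} (size 3)
  chi_1 (triv)               1             1               1                    1                    1                        1                       
  chi_2 (sign: r->1, s->-1)  1             1               1                    1                    -1                       -1                      
  chi_3 (r->-1, s->1)        1             -1              -1                   1                    1                        -1                      
  chi_4 (r->-1, s->-1)       1             -1              -1                   1                    -1                       1                       
  chi_5 (2d, j=1)            2             -2              1                    -1                   0                        0                       
  chi_6 (2d, j=2)            2             2               -1                   -1                   0                        0                       

Spot check: chi_2 (sign: r->1, s->-1) on {r^3} = 1.

Argument: D_6 has order 2*6 = 12 with 6 conjugacy classes, hence 6 irreducibles. Sum of squared dims 1 + 1 + 1 + 1 + 4 + 4 = 12 = |G|. Linear characters come from the abelianisation; the 2-dimensional irreps have character r^k -> 2*cos(2*pi*j*k/6), reflections -> 0.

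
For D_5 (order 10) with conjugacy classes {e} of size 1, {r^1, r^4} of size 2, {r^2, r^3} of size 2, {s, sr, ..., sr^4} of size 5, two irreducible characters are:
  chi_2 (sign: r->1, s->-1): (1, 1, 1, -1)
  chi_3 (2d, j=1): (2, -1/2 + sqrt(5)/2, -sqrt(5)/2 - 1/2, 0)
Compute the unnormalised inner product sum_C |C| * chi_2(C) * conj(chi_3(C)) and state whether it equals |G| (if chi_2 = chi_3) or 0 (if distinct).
Sum = 0; so <chi_2, chi_3> = 0 (distinct irreducibles are orthogonal).

Solution. Compute term by term over conjugacy classes (|C| * chi_2(C) * conj(chi_3(C))):
  1*(1)*conj(2) + 2*(1)*conj(-1/2 + sqrt(5)/2) + 2*(1)*conj(-sqrt(5)/2 - 1/2) + 5*(-1)*conj(0)
  = (2) + (-1 + sqrt(5)) + (-sqrt(5) - 1) + (0)
  = 0.
Dividing by |G| = 10 gives 0/10 = 0, matching the row-orthogonality relation <chi_2, chi_3> = [chi_2 = chi_3].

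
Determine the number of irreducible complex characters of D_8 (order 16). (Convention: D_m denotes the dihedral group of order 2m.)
7

Why: The number of irreducible complex representations of a finite group equals its number of conjugacy classes. D_8 has 7 conjugacy classes (n/2 + 3 for n even), so D_8 (order 16) has exactly 7 irreducible complex representations.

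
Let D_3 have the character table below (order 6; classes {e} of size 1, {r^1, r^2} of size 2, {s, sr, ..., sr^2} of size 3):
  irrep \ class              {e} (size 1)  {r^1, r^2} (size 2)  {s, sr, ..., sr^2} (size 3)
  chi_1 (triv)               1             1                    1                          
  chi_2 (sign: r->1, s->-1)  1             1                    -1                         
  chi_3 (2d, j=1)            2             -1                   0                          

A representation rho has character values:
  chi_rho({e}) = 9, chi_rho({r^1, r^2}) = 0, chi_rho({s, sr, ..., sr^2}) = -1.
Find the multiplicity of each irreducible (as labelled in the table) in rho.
Multiplicities: chi_1: 1, chi_2: 2, chi_3: 3.

Justification: Use <chi_rho, chi> = (1/|G|) sum_C |C| * chi_rho(C) * conj(chi(C)) with |G| = 6 for each irreducible chi in the table:
  <chi_rho, chi_1> = (1/6)[1*(9)*conj(1) + 2*(0)*conj(1) + 3*(-1)*conj(1)]
      = (1/6)[(9) + (0) + (-3)] = 6/6 = 1
  <chi_rho, chi_2> = (1/6)[1*(9)*conj(1) + 2*(0)*conj(1) + 3*(-1)*conj(-1)]
      = (1/6)[(9) + (0) + (3)] = 12/6 = 2
  <chi_rho, chi_3> = (1/6)[1*(9)*conj(2) + 2*(0)*conj(-1) + 3*(-1)*conj(0)]
      = (1/6)[(18) + (0) + (0)] = 18/6 = 3
Dimension check: dim(rho) = sum (mult * dim) = 1*1 + 2*1 + 3*2 = 9 = chi_rho(e) = 9.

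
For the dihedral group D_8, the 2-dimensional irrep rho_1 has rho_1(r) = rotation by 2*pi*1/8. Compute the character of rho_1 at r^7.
chi_{rho_1}(r^7) = 2*cos(2*pi*1*7/8) = sqrt(2)

Details: rho_1(r^7) is rotation by angle 2*pi*1*7/8, whose trace is 2*cos(2*pi*1*7/8) = sqrt(2).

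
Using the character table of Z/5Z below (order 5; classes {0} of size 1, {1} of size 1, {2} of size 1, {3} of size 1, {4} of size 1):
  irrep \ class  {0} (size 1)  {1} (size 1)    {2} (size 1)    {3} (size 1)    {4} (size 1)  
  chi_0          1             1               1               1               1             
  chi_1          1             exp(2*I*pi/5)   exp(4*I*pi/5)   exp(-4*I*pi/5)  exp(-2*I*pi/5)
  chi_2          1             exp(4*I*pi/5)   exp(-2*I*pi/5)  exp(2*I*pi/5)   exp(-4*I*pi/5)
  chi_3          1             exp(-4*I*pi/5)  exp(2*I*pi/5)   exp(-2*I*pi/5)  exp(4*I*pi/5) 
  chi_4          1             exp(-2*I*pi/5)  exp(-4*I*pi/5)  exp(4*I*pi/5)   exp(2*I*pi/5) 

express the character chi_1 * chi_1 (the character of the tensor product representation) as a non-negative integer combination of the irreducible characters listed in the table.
chi_1 tensor chi_1 = chi_2 (all other irreducibles have multiplicity 0).

Details: The character of a tensor product is the pointwise product (chi_1 * chi_1)(C) = chi_1(C) * chi_1(C):
  {0}: (1)*(1), {1}: (exp(2*I*pi/5))*(exp(2*I*pi/5)), {2}: (exp(4*I*pi/5))*(exp(4*I*pi/5)), {3}: (exp(-4*I*pi/5))*(exp(-4*I*pi/5)), {4}: (exp(-2*I*pi/5))*(exp(-2*I*pi/5))
so (chi_1 * chi_1) takes values
  {0} -> 1, {1} -> exp(4*I*pi/5), {2} -> exp(-2*I*pi/5), {3} -> exp(2*I*pi/5), {4} -> exp(-4*I*pi/5).
Now take the inner product of this character with each irreducible chi from the table, <chi_1*chi_1, chi> = (1/5) sum_C |C| (chi_1*chi_1)(C) conj(chi(C)):
  <chi_1*chi_1, chi_0> = (1/5)[1*(1)*conj(1) + 1*(exp(4*I*pi/5))*conj(1) + 1*(exp(-2*I*pi/5))*conj(1) + 1*(exp(2*I*pi/5))*conj(1) + 1*(exp(-4*I*pi/5))*conj(1)]
      = (1/5)[(1) + (exp(4*I*pi/5)) + (exp(-2*I*pi/5)) + (exp(2*I*pi/5)) + (exp(-4*I*pi/5))] = 0/5 = 0
  <chi_1*chi_1, chi_1> = (1/5)[1*(1)*conj(1) + 1*(exp(4*I*pi/5))*conj(exp(2*I*pi/5)) + 1*(exp(-2*I*pi/5))*conj(exp(4*I*pi/5)) + 1*(exp(2*I*pi/5))*conj(exp(-4*I*pi/5)) + 1*(exp(-4*I*pi/5))*conj(exp(-2*I*pi/5))]
      = (1/5)[(1) + (exp(2*I*pi/5)) + (exp(4*I*pi/5)) + (exp(-4*I*pi/5)) + (exp(-2*I*pi/5))] = 0/5 = 0
  <chi_1*chi_1, chi_2> = (1/5)[1*(1)*conj(1) + 1*(exp(4*I*pi/5))*conj(exp(4*I*pi/5)) + 1*(exp(-2*I*pi/5))*conj(exp(-2*I*pi/5)) + 1*(exp(2*I*pi/5))*conj(exp(2*I*pi/5)) + 1*(exp(-4*I*pi/5))*conj(exp(-4*I*pi/5))]
      = (1/5)[(1) + (1) + (1) + (1) + (1)] = 5/5 = 1
  <chi_1*chi_1, chi_3> = (1/5)[1*(1)*conj(1) + 1*(exp(4*I*pi/5))*conj(exp(-4*I*pi/5)) + 1*(exp(-2*I*pi/5))*conj(exp(2*I*pi/5)) + 1*(exp(2*I*pi/5))*conj(exp(-2*I*pi/5)) + 1*(exp(-4*I*pi/5))*conj(exp(4*I*pi/5))]
      = (1/5)[(1) + (exp(-2*I*pi/5)) + (exp(-4*I*pi/5)) + (exp(4*I*pi/5)) + (exp(2*I*pi/5))] = 0/5 = 0
  <chi_1*chi_1, chi_4> = (1/5)[1*(1)*conj(1) + 1*(exp(4*I*pi/5))*conj(exp(-2*I*pi/5)) + 1*(exp(-2*I*pi/5))*conj(exp(-4*I*pi/5)) + 1*(exp(2*I*pi/5))*conj(exp(4*I*pi/5)) + 1*(exp(-4*I*pi/5))*conj(exp(2*I*pi/5))]
      = (1/5)[(1) + (exp(-4*I*pi/5)) + (exp(2*I*pi/5)) + (exp(-2*I*pi/5)) + (exp(4*I*pi/5))] = 0/5 = 0
(Exp terms are combined using exp(i*s)*conj(exp(i*t)) = exp(i*(s-t)), and sums of them are collapsed using the identity that for every m > 1 the m distinct m-th roots of unity sum to 0, e.g. 1 + exp(2*I*pi/3) + exp(-2*I*pi/3) = 0.)
Hence the multiplicities are chi_2: 1. Dimension check: dim(chi_1)*dim(chi_1) = 1*1 = 1 and sum (mult * dim) = 1*1 = 1.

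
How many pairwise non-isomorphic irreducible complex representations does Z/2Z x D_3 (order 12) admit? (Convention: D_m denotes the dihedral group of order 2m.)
6

The number of irreducible complex representations of a finite group equals its number of conjugacy classes. For a direct product, #classes(G x H) = #classes(G) * #classes(H). Z/2Z has 2 classes (abelian), D_3 has 3 classes, so 2 * 3 = 6, so Z/2Z x D_3 (order 12) has exactly 6 irreducible complex representations.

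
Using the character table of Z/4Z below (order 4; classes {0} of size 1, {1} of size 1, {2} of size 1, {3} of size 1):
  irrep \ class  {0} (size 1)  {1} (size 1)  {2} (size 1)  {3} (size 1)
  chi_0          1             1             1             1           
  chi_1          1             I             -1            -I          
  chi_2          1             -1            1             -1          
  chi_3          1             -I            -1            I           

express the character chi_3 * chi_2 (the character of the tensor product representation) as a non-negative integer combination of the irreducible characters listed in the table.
chi_3 tensor chi_2 = chi_1 (all other irreducibles have multiplicity 0).

Working: The character of a tensor product is the pointwise product (chi_3 * chi_2)(C) = chi_3(C) * chi_2(C):
  {0}: (1)*(1), {1}: (-I)*(-1), {2}: (-1)*(1), {3}: (I)*(-1)
so (chi_3 * chi_2) takes values
  {0} -> 1, {1} -> I, {2} -> -1, {3} -> -I.
Now take the inner product of this character with each irreducible chi from the table, <chi_3*chi_2, chi> = (1/4) sum_C |C| (chi_3*chi_2)(C) conj(chi(C)):
  <chi_3*chi_2, chi_0> = (1/4)[1*(1)*conj(1) + 1*(I)*conj(1) + 1*(-1)*conj(1) + 1*(-I)*conj(1)]
      = (1/4)[(1) + (I) + (-1) + (-I)] = 0/4 = 0
  <chi_3*chi_2, chi_1> = (1/4)[1*(1)*conj(1) + 1*(I)*conj(I) + 1*(-1)*conj(-1) + 1*(-I)*conj(-I)]
      = (1/4)[(1) + (1) + (1) + (1)] = 4/4 = 1
  <chi_3*chi_2, chi_2> = (1/4)[1*(1)*conj(1) + 1*(I)*conj(-1) + 1*(-1)*conj(1) + 1*(-I)*conj(-1)]
      = (1/4)[(1) + (-I) + (-1) + (I)] = 0/4 = 0
  <chi_3*chi_2, chi_3> = (1/4)[1*(1)*conj(1) + 1*(I)*conj(-I) + 1*(-1)*conj(-1) + 1*(-I)*conj(I)]
      = (1/4)[(1) + (-1) + (1) + (-1)] = 0/4 = 0
(Exp terms are combined using exp(i*s)*conj(exp(i*t)) = exp(i*(s-t)), and sums of them are collapsed using the identity that for every m > 1 the m distinct m-th roots of unity sum to 0, e.g. 1 + exp(2*I*pi/3) + exp(-2*I*pi/3) = 0.)
Hence the multiplicities are chi_1: 1. Dimension check: dim(chi_3)*dim(chi_2) = 1*1 = 1 and sum (mult * dim) = 1*1 = 1.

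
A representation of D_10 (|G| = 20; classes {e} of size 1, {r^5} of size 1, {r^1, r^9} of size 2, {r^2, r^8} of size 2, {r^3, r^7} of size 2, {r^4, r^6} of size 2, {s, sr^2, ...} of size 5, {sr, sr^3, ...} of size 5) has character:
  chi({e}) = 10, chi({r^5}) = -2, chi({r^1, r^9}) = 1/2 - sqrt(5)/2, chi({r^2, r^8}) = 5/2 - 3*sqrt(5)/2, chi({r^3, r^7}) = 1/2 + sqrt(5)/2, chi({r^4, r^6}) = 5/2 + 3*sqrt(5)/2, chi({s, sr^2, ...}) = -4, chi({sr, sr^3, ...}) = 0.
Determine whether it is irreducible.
Not irreducible (reducible): <chi, chi> = 13 > 1.

Explanation: <chi, chi> = (1/|G|) sum_C |C| * |chi(C)|^2 = (1/20)[1*|10|^2 + 1*|-2|^2 + 2*|1/2 - sqrt(5)/2|^2 + 2*|5/2 - 3*sqrt(5)/2|^2 + 2*|1/2 + sqrt(5)/2|^2 + 2*|5/2 + 3*sqrt(5)/2|^2 + 5*|-4|^2 + 5*|0|^2]
  = (1/20)[(100) + (4) + (3 - sqrt(5)) + (35 - 15*sqrt(5)) + (sqrt(5) + 3) + (15*sqrt(5) + 35) + (80) + (0)] = 260/20 = 13.
A character is irreducible iff <chi, chi> = 1, so this representation is reducible.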